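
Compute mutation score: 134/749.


Mutation score = killed / total * 100
Mutation score = 134 / 749 * 100
Mutation score = 17.89%

17.89%


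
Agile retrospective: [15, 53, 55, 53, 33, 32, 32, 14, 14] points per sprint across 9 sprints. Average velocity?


Formula: Avg velocity = Total points / Number of sprints
Points: [15, 53, 55, 53, 33, 32, 32, 14, 14]
Sum = 15 + 53 + 55 + 53 + 33 + 32 + 32 + 14 + 14 = 301
Avg velocity = 301 / 9 = 33.44 points/sprint

33.44 points/sprint


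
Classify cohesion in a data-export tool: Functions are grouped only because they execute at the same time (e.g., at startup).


Reasoning: Related by timing only
Type: Temporal cohesion

Temporal cohesion


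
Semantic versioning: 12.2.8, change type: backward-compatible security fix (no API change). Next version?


Current: 12.2.8
Change category: 'backward-compatible security fix (no API change)' → patch bump
SemVer rule: patch bump → increment PATCH (MAJOR and MINOR unchanged)
New: 12.2.9

12.2.9


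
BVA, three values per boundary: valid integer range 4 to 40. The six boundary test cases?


Range: [4, 40]
Boundaries: just below min, min, min+1, max-1, max, just above max
Values: [3, 4, 5, 39, 40, 41]

[3, 4, 5, 39, 40, 41]


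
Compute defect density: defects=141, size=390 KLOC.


Defect density = defects / KLOC
Defect density = 141 / 390
Defect density = 0.362 defects/KLOC

0.362 defects/KLOC


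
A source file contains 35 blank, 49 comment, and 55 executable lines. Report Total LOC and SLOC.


Total LOC = blank + comment + code
Total LOC = 35 + 49 + 55 = 139
SLOC (source only) = code = 55

Total LOC: 139, SLOC: 55


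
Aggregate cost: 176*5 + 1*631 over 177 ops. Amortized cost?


Formula: Amortized cost = Total cost / Operations
Total cost = (176 * 5) + (1 * 631)
Total cost = 880 + 631 = 1511
Amortized = 1511 / 177 = 8.5367

8.5367


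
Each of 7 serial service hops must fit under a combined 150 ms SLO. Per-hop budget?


Formula: per_stage = total_budget / stages
per_stage = 150 / 7
per_stage = 21.43 ms

21.43 ms


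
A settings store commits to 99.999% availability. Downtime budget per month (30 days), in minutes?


Formula: allowed downtime = period * (100 - SLA) / 100
Period (month (30 days)) = 43200 minutes
Unavailability fraction = (100 - 99.999) / 100
Allowed downtime = 43200 * (100 - 99.999) / 100
Allowed downtime = 0.432 minutes

0.432 minutes


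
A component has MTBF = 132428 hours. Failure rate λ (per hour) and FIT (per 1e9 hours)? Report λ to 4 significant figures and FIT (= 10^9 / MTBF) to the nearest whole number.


Formula: λ = 1 / MTBF; FIT = λ × 1e9 = 1e9 / MTBF
λ = 1 / 132428 ≈ 7.551e-06 failures/hour
FIT = 1e9 / 132428 ≈ 7551 failures per 1e9 hours (nearest whole number)

λ = 7.551e-06 /h, FIT = 7551


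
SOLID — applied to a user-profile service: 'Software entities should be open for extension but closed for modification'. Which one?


This describes the Open/Closed Principle (OCP)

Open/Closed Principle (OCP)


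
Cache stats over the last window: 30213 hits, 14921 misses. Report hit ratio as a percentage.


Formula: hit rate = hits / (hits + misses) * 100
hit rate = 30213 / (30213 + 14921) * 100
hit rate = 30213 / 45134 * 100
hit rate = 66.94%

66.94%


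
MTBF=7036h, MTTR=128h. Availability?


Availability = MTBF / (MTBF + MTTR)
Availability = 7036 / (7036 + 128)
Availability = 7036 / 7164
Availability = 98.2133%

98.2133%


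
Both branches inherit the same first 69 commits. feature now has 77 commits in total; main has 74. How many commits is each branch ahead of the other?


Common ancestor: commit #69
feature commits after divergence: 77 - 69 = 8
main commits after divergence: 74 - 69 = 5
feature is 8 commits ahead of main
main is 5 commits ahead of feature

feature ahead: 8, main ahead: 5


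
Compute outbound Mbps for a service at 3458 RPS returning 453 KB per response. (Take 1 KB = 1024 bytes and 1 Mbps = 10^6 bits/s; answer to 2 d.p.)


Formula: Mbps = payload_bytes * RPS * 8 / 1e6
Payload per request = 453 KB = 453 * 1024 = 463872 bytes
Total bytes/sec = 463872 * 3458 = 1604069376
Total bits/sec = 1604069376 * 8 = 12832555008
Mbps = 12832555008 / 1e6 = 12832.56

12832.56 Mbps


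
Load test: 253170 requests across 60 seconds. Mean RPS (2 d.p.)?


Formula: throughput = requests / seconds
throughput = 253170 / 60
throughput = 4219.5 requests/second

4219.5 requests/second


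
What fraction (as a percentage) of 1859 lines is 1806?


Coverage = covered / total * 100
Coverage = 1806 / 1859 * 100
Coverage = 97.15%

97.15%


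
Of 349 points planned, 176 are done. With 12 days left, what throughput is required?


Formula: Required rate = Remaining points / Days left
Remaining = 349 - 176 = 173 points
Required rate = 173 / 12 = 14.42 points/day

14.42 points/day


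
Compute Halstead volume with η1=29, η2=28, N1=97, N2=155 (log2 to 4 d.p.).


Formula: V = N * log2(η), where N = N1 + N2 and η = η1 + η2
η = 29 + 28 = 57
N = 97 + 155 = 252
log2(57) ≈ 5.8329
V = 252 * 5.8329 = 1469.89

1469.89


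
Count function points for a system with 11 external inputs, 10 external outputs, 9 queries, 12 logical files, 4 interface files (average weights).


UFP = EI*4 + EO*5 + EQ*4 + ILF*10 + EIF*7
UFP = 11*4 + 10*5 + 9*4 + 12*10 + 4*7
UFP = 44 + 50 + 36 + 120 + 28
UFP = 278

278


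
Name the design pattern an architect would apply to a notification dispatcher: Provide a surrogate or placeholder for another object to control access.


This matches the Proxy pattern

Proxy


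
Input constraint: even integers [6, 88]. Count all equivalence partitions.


Constraint: even integers in [6, 88]
Class 1: x < 6 — out-of-range invalid
Class 2: x in [6,88] but odd — wrong type invalid
Class 3: x in [6,88] and even — valid
Class 4: x > 88 — out-of-range invalid
Total equivalence classes: 4

4 equivalence classes


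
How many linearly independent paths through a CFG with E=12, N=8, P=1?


Formula: V(G) = E - N + 2P
V(G) = 12 - 8 + 2*1
V(G) = 4 + 2
V(G) = 6

6


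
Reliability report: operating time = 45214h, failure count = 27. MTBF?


Formula: MTBF = Total operating time / Number of failures
MTBF = 45214 / 27
MTBF = 1674.59 hours

1674.59 hours


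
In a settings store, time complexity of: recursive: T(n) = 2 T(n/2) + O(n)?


Reasoning: master theorem case 2 (merge-sort recurrence)
Complexity: O(n log n)

O(n log n)


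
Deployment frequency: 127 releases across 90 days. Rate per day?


Formula: deployments per day = releases / days
= 127 / 90
= 1.411 deploys/day
(equivalently, 9.88 deploys/week)

1.411 deploys/day


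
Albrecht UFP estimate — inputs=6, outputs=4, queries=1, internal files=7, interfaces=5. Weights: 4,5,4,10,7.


UFP = EI*4 + EO*5 + EQ*4 + ILF*10 + EIF*7
UFP = 6*4 + 4*5 + 1*4 + 7*10 + 5*7
UFP = 24 + 20 + 4 + 70 + 35
UFP = 153

153


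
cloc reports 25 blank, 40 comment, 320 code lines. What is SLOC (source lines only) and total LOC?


Total LOC = blank + comment + code
Total LOC = 25 + 40 + 320 = 385
SLOC (source only) = code = 320

Total LOC: 385, SLOC: 320


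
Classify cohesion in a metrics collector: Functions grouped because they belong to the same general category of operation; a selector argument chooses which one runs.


Reasoning: Grouped by category of activity, not by data or sequence
Type: Logical cohesion

Logical cohesion


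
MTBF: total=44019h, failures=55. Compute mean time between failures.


Formula: MTBF = Total operating time / Number of failures
MTBF = 44019 / 55
MTBF = 800.35 hours

800.35 hours


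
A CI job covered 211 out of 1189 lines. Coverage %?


Coverage = covered / total * 100
Coverage = 211 / 1189 * 100
Coverage = 17.75%

17.75%


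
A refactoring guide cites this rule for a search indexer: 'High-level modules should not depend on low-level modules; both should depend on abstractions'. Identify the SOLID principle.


This describes the Dependency Inversion Principle (DIP)

Dependency Inversion Principle (DIP)


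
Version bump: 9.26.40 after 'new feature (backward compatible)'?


Current: 9.26.40
Change category: 'new feature (backward compatible)' → minor bump
SemVer rule: minor bump → increment MINOR, reset PATCH to 0 (MAJOR unchanged)
New: 9.27.0

9.27.0


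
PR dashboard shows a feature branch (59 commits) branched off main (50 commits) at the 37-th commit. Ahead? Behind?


Common ancestor: commit #37
feature commits after divergence: 59 - 37 = 22
main commits after divergence: 50 - 37 = 13
feature is 22 commits ahead of main
main is 13 commits ahead of feature

feature ahead: 22, main ahead: 13


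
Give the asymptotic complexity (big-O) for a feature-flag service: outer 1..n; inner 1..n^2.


Reasoning: n times n^2
Complexity: O(n^3)

O(n^3)


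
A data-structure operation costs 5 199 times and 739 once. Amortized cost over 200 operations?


Formula: Amortized cost = Total cost / Operations
Total cost = (199 * 5) + (1 * 739)
Total cost = 995 + 739 = 1734
Amortized = 1734 / 200 = 8.67

8.67


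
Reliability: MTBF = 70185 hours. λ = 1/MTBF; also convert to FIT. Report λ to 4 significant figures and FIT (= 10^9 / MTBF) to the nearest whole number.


Formula: λ = 1 / MTBF; FIT = λ × 1e9 = 1e9 / MTBF
λ = 1 / 70185 ≈ 1.425e-05 failures/hour
FIT = 1e9 / 70185 ≈ 14248 failures per 1e9 hours (nearest whole number)

λ = 1.425e-05 /h, FIT = 14248


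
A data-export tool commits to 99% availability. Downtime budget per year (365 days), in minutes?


Formula: allowed downtime = period * (100 - SLA) / 100
Period (year (365 days)) = 525600 minutes
Unavailability fraction = (100 - 99.0) / 100
Allowed downtime = 525600 * (100 - 99.0) / 100
Allowed downtime = 5256.0 minutes

5256.0 minutes


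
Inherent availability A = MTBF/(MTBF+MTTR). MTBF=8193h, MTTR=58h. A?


Availability = MTBF / (MTBF + MTTR)
Availability = 8193 / (8193 + 58)
Availability = 8193 / 8251
Availability = 99.2971%

99.2971%


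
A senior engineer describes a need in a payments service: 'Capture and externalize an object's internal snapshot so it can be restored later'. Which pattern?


This matches the Memento pattern

Memento


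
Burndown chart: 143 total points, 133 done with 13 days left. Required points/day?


Formula: Required rate = Remaining points / Days left
Remaining = 143 - 133 = 10 points
Required rate = 10 / 13 = 0.77 points/day

0.77 points/day


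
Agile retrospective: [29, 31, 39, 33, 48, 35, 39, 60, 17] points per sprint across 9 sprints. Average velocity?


Formula: Avg velocity = Total points / Number of sprints
Points: [29, 31, 39, 33, 48, 35, 39, 60, 17]
Sum = 29 + 31 + 39 + 33 + 48 + 35 + 39 + 60 + 17 = 331
Avg velocity = 331 / 9 = 36.78 points/sprint

36.78 points/sprint


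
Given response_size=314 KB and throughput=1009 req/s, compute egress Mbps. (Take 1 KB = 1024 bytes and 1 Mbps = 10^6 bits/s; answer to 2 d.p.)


Formula: Mbps = payload_bytes * RPS * 8 / 1e6
Payload per request = 314 KB = 314 * 1024 = 321536 bytes
Total bytes/sec = 321536 * 1009 = 324429824
Total bits/sec = 324429824 * 8 = 2595438592
Mbps = 2595438592 / 1e6 = 2595.44

2595.44 Mbps


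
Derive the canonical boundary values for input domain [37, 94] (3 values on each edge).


Range: [37, 94]
Boundaries: just below min, min, min+1, max-1, max, just above max
Values: [36, 37, 38, 93, 94, 95]

[36, 37, 38, 93, 94, 95]


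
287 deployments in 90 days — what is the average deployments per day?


Formula: deployments per day = releases / days
= 287 / 90
= 3.189 deploys/day
(equivalently, 22.32 deploys/week)

3.189 deploys/day


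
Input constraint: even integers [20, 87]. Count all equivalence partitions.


Constraint: even integers in [20, 87]
Class 1: x < 20 — out-of-range invalid
Class 2: x in [20,87] but odd — wrong type invalid
Class 3: x in [20,87] and even — valid
Class 4: x > 87 — out-of-range invalid
Total equivalence classes: 4

4 equivalence classes


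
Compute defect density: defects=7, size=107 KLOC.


Defect density = defects / KLOC
Defect density = 7 / 107
Defect density = 0.065 defects/KLOC

0.065 defects/KLOC


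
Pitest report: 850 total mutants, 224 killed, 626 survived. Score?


Mutation score = killed / total * 100
Mutation score = 224 / 850 * 100
Mutation score = 26.35%

26.35%


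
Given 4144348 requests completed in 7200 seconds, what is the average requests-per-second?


Formula: throughput = requests / seconds
throughput = 4144348 / 7200
throughput = 575.6 requests/second

575.6 requests/second


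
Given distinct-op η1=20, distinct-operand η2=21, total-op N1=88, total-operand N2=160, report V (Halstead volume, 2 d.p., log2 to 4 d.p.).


Formula: V = N * log2(η), where N = N1 + N2 and η = η1 + η2
η = 20 + 21 = 41
N = 88 + 160 = 248
log2(41) ≈ 5.3576
V = 248 * 5.3576 = 1328.68

1328.68


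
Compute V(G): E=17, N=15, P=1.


Formula: V(G) = E - N + 2P
V(G) = 17 - 15 + 2*1
V(G) = 2 + 2
V(G) = 4

4


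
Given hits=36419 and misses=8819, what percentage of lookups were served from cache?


Formula: hit rate = hits / (hits + misses) * 100
hit rate = 36419 / (36419 + 8819) * 100
hit rate = 36419 / 45238 * 100
hit rate = 80.51%

80.51%


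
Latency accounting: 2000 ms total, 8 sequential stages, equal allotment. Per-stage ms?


Formula: per_stage = total_budget / stages
per_stage = 2000 / 8
per_stage = 250.0 ms

250.0 ms


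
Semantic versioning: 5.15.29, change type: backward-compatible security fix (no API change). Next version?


Current: 5.15.29
Change category: 'backward-compatible security fix (no API change)' → patch bump
SemVer rule: patch bump → increment PATCH (MAJOR and MINOR unchanged)
New: 5.15.30

5.15.30


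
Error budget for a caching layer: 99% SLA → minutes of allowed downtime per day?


Formula: allowed downtime = period * (100 - SLA) / 100
Period (day) = 1440 minutes
Unavailability fraction = (100 - 99.0) / 100
Allowed downtime = 1440 * (100 - 99.0) / 100
Allowed downtime = 14.4 minutes

14.4 minutes


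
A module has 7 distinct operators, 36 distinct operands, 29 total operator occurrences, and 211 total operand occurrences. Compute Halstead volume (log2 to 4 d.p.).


Formula: V = N * log2(η), where N = N1 + N2 and η = η1 + η2
η = 7 + 36 = 43
N = 29 + 211 = 240
log2(43) ≈ 5.4263
V = 240 * 5.4263 = 1302.31

1302.31


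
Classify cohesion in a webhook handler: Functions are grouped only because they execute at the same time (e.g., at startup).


Reasoning: Related by timing only
Type: Temporal cohesion

Temporal cohesion


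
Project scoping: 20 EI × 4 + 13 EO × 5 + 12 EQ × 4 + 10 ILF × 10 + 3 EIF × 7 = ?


UFP = EI*4 + EO*5 + EQ*4 + ILF*10 + EIF*7
UFP = 20*4 + 13*5 + 12*4 + 10*10 + 3*7
UFP = 80 + 65 + 48 + 100 + 21
UFP = 314

314


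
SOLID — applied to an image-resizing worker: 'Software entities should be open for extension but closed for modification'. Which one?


This describes the Open/Closed Principle (OCP)

Open/Closed Principle (OCP)


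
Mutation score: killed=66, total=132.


Mutation score = killed / total * 100
Mutation score = 66 / 132 * 100
Mutation score = 50.0%

50.0%


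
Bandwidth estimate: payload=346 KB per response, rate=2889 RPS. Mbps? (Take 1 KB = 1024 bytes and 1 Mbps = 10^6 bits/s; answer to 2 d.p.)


Formula: Mbps = payload_bytes * RPS * 8 / 1e6
Payload per request = 346 KB = 346 * 1024 = 354304 bytes
Total bytes/sec = 354304 * 2889 = 1023584256
Total bits/sec = 1023584256 * 8 = 8188674048
Mbps = 8188674048 / 1e6 = 8188.67

8188.67 Mbps


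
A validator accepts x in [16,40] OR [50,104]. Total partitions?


Valid ranges: [16,40] and [50,104]
Class 1: x < 16 — invalid
Class 2: 16 ≤ x ≤ 40 — valid
Class 3: 40 < x < 50 — invalid (gap between ranges)
Class 4: 50 ≤ x ≤ 104 — valid
Class 5: x > 104 — invalid
Total equivalence classes: 5

5 equivalence classes


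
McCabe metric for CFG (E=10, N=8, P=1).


Formula: V(G) = E - N + 2P
V(G) = 10 - 8 + 2*1
V(G) = 2 + 2
V(G) = 4

4


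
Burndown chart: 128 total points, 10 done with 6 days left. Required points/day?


Formula: Required rate = Remaining points / Days left
Remaining = 128 - 10 = 118 points
Required rate = 118 / 6 = 19.67 points/day

19.67 points/day


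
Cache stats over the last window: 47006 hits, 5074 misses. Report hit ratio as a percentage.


Formula: hit rate = hits / (hits + misses) * 100
hit rate = 47006 / (47006 + 5074) * 100
hit rate = 47006 / 52080 * 100
hit rate = 90.26%

90.26%


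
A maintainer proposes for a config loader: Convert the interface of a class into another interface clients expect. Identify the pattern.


This matches the Adapter pattern

Adapter


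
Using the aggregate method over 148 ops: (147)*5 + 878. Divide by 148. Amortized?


Formula: Amortized cost = Total cost / Operations
Total cost = (147 * 5) + (1 * 878)
Total cost = 735 + 878 = 1613
Amortized = 1613 / 148 = 10.8986

10.8986


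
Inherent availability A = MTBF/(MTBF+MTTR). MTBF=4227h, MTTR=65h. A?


Availability = MTBF / (MTBF + MTTR)
Availability = 4227 / (4227 + 65)
Availability = 4227 / 4292
Availability = 98.4856%

98.4856%


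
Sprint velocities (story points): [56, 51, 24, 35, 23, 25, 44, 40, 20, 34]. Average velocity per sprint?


Formula: Avg velocity = Total points / Number of sprints
Points: [56, 51, 24, 35, 23, 25, 44, 40, 20, 34]
Sum = 56 + 51 + 24 + 35 + 23 + 25 + 44 + 40 + 20 + 34 = 352
Avg velocity = 352 / 10 = 35.2 points/sprint

35.2 points/sprint


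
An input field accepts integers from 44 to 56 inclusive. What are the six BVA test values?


Range: [44, 56]
Boundaries: just below min, min, min+1, max-1, max, just above max
Values: [43, 44, 45, 55, 56, 57]

[43, 44, 45, 55, 56, 57]


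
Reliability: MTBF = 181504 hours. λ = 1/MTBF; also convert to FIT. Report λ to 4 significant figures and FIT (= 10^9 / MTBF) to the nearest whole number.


Formula: λ = 1 / MTBF; FIT = λ × 1e9 = 1e9 / MTBF
λ = 1 / 181504 ≈ 5.510e-06 failures/hour
FIT = 1e9 / 181504 ≈ 5510 failures per 1e9 hours (nearest whole number)

λ = 5.510e-06 /h, FIT = 5510


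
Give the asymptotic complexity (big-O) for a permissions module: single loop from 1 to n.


Reasoning: one pass through n items
Complexity: O(n)

O(n)


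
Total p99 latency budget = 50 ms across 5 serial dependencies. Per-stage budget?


Formula: per_stage = total_budget / stages
per_stage = 50 / 5
per_stage = 10.0 ms

10.0 ms


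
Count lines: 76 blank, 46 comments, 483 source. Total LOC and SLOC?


Total LOC = blank + comment + code
Total LOC = 76 + 46 + 483 = 605
SLOC (source only) = code = 483

Total LOC: 605, SLOC: 483


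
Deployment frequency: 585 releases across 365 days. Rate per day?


Formula: deployments per day = releases / days
= 585 / 365
= 1.603 deploys/day
(equivalently, 11.22 deploys/week)

1.603 deploys/day


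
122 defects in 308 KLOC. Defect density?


Defect density = defects / KLOC
Defect density = 122 / 308
Defect density = 0.396 defects/KLOC

0.396 defects/KLOC


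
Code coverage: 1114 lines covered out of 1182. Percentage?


Coverage = covered / total * 100
Coverage = 1114 / 1182 * 100
Coverage = 94.25%

94.25%


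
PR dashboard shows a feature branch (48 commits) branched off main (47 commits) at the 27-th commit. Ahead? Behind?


Common ancestor: commit #27
feature commits after divergence: 48 - 27 = 21
main commits after divergence: 47 - 27 = 20
feature is 21 commits ahead of main
main is 20 commits ahead of feature

feature ahead: 21, main ahead: 20


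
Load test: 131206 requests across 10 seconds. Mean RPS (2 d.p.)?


Formula: throughput = requests / seconds
throughput = 131206 / 10
throughput = 13120.6 requests/second

13120.6 requests/second


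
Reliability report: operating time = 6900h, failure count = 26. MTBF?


Formula: MTBF = Total operating time / Number of failures
MTBF = 6900 / 26
MTBF = 265.38 hours

265.38 hours


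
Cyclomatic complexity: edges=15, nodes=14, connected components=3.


Formula: V(G) = E - N + 2P
V(G) = 15 - 14 + 2*3
V(G) = 1 + 6
V(G) = 7

7


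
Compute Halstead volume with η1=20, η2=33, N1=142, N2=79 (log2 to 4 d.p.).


Formula: V = N * log2(η), where N = N1 + N2 and η = η1 + η2
η = 20 + 33 = 53
N = 142 + 79 = 221
log2(53) ≈ 5.7279
V = 221 * 5.7279 = 1265.87

1265.87


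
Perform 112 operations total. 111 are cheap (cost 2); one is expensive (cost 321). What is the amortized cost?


Formula: Amortized cost = Total cost / Operations
Total cost = (111 * 2) + (1 * 321)
Total cost = 222 + 321 = 543
Amortized = 543 / 112 = 4.8482

4.8482


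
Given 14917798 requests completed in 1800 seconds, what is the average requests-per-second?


Formula: throughput = requests / seconds
throughput = 14917798 / 1800
throughput = 8287.67 requests/second

8287.67 requests/second


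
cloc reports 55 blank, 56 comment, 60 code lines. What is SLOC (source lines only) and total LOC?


Total LOC = blank + comment + code
Total LOC = 55 + 56 + 60 = 171
SLOC (source only) = code = 60

Total LOC: 171, SLOC: 60


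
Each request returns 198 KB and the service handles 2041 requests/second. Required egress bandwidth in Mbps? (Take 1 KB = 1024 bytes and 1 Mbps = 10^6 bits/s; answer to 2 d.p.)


Formula: Mbps = payload_bytes * RPS * 8 / 1e6
Payload per request = 198 KB = 198 * 1024 = 202752 bytes
Total bytes/sec = 202752 * 2041 = 413816832
Total bits/sec = 413816832 * 8 = 3310534656
Mbps = 3310534656 / 1e6 = 3310.53

3310.53 Mbps


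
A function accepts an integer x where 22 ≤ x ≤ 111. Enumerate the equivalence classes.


Valid range: [22, 111]
Class 1: x < 22 — invalid
Class 2: 22 ≤ x ≤ 111 — valid
Class 3: x > 111 — invalid
Total equivalence classes: 3

3 equivalence classes


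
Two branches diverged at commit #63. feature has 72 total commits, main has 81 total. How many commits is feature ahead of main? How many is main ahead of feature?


Common ancestor: commit #63
feature commits after divergence: 72 - 63 = 9
main commits after divergence: 81 - 63 = 18
feature is 9 commits ahead of main
main is 18 commits ahead of feature

feature ahead: 9, main ahead: 18


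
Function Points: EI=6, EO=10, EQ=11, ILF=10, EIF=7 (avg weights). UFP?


UFP = EI*4 + EO*5 + EQ*4 + ILF*10 + EIF*7
UFP = 6*4 + 10*5 + 11*4 + 10*10 + 7*7
UFP = 24 + 50 + 44 + 100 + 49
UFP = 267

267


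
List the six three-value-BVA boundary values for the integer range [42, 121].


Range: [42, 121]
Boundaries: just below min, min, min+1, max-1, max, just above max
Values: [41, 42, 43, 120, 121, 122]

[41, 42, 43, 120, 121, 122]


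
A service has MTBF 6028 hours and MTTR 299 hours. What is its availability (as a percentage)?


Availability = MTBF / (MTBF + MTTR)
Availability = 6028 / (6028 + 299)
Availability = 6028 / 6327
Availability = 95.2742%

95.2742%


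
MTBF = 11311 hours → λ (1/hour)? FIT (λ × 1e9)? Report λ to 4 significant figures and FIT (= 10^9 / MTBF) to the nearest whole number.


Formula: λ = 1 / MTBF; FIT = λ × 1e9 = 1e9 / MTBF
λ = 1 / 11311 ≈ 8.841e-05 failures/hour
FIT = 1e9 / 11311 ≈ 88410 failures per 1e9 hours (nearest whole number)

λ = 8.841e-05 /h, FIT = 88410


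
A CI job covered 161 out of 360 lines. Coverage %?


Coverage = covered / total * 100
Coverage = 161 / 360 * 100
Coverage = 44.72%

44.72%


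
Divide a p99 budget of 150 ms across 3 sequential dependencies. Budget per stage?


Formula: per_stage = total_budget / stages
per_stage = 150 / 3
per_stage = 50.0 ms

50.0 ms


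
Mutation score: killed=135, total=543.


Mutation score = killed / total * 100
Mutation score = 135 / 543 * 100
Mutation score = 24.86%

24.86%


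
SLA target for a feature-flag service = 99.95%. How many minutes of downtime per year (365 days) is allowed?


Formula: allowed downtime = period * (100 - SLA) / 100
Period (year (365 days)) = 525600 minutes
Unavailability fraction = (100 - 99.95) / 100
Allowed downtime = 525600 * (100 - 99.95) / 100
Allowed downtime = 262.8 minutes

262.8 minutes


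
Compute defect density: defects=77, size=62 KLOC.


Defect density = defects / KLOC
Defect density = 77 / 62
Defect density = 1.242 defects/KLOC

1.242 defects/KLOC


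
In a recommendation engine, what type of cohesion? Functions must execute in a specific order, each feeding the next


Reasoning: Output of one is input to next
Type: Sequential cohesion

Sequential cohesion


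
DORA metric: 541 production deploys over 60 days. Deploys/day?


Formula: deployments per day = releases / days
= 541 / 60
= 9.017 deploys/day
(equivalently, 63.12 deploys/week)

9.017 deploys/day


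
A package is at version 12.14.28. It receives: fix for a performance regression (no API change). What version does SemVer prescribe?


Current: 12.14.28
Change category: 'fix for a performance regression (no API change)' → patch bump
SemVer rule: patch bump → increment PATCH (MAJOR and MINOR unchanged)
New: 12.14.29

12.14.29


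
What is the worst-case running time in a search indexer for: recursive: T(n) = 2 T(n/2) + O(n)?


Reasoning: master theorem case 2 (merge-sort recurrence)
Complexity: O(n log n)

O(n log n)


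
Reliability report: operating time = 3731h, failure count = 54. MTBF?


Formula: MTBF = Total operating time / Number of failures
MTBF = 3731 / 54
MTBF = 69.09 hours

69.09 hours


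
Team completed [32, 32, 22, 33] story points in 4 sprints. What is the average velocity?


Formula: Avg velocity = Total points / Number of sprints
Points: [32, 32, 22, 33]
Sum = 32 + 32 + 22 + 33 = 119
Avg velocity = 119 / 4 = 29.75 points/sprint

29.75 points/sprint


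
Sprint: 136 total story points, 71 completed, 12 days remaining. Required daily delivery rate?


Formula: Required rate = Remaining points / Days left
Remaining = 136 - 71 = 65 points
Required rate = 65 / 12 = 5.42 points/day

5.42 points/day


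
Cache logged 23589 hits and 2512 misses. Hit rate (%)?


Formula: hit rate = hits / (hits + misses) * 100
hit rate = 23589 / (23589 + 2512) * 100
hit rate = 23589 / 26101 * 100
hit rate = 90.38%

90.38%


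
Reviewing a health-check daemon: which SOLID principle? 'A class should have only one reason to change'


This describes the Single Responsibility Principle (SRP)

Single Responsibility Principle (SRP)


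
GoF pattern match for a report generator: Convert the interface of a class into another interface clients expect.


This matches the Adapter pattern

Adapter


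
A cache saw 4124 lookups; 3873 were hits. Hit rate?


Formula: hit rate = hits / (hits + misses) * 100
hit rate = 3873 / (3873 + 251) * 100
hit rate = 3873 / 4124 * 100
hit rate = 93.91%

93.91%


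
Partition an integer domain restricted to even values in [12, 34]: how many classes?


Constraint: even integers in [12, 34]
Class 1: x < 12 — out-of-range invalid
Class 2: x in [12,34] but odd — wrong type invalid
Class 3: x in [12,34] and even — valid
Class 4: x > 34 — out-of-range invalid
Total equivalence classes: 4

4 equivalence classes


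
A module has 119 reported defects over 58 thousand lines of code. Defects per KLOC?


Defect density = defects / KLOC
Defect density = 119 / 58
Defect density = 2.052 defects/KLOC

2.052 defects/KLOC


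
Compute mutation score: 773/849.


Mutation score = killed / total * 100
Mutation score = 773 / 849 * 100
Mutation score = 91.05%

91.05%


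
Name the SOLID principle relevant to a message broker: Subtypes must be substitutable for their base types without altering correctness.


This describes the Liskov Substitution Principle (LSP)

Liskov Substitution Principle (LSP)


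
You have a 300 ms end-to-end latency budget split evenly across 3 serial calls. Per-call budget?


Formula: per_stage = total_budget / stages
per_stage = 300 / 3
per_stage = 100.0 ms

100.0 ms


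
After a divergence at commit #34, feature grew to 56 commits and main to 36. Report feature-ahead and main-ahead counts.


Common ancestor: commit #34
feature commits after divergence: 56 - 34 = 22
main commits after divergence: 36 - 34 = 2
feature is 22 commits ahead of main
main is 2 commits ahead of feature

feature ahead: 22, main ahead: 2


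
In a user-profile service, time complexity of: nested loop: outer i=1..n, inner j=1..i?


Reasoning: triangle: n(n+1)/2 ~ n^2/2
Complexity: O(n^2)

O(n^2)


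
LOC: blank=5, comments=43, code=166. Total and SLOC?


Total LOC = blank + comment + code
Total LOC = 5 + 43 + 166 = 214
SLOC (source only) = code = 166

Total LOC: 214, SLOC: 166


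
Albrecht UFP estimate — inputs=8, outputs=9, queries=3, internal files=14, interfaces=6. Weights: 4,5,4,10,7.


UFP = EI*4 + EO*5 + EQ*4 + ILF*10 + EIF*7
UFP = 8*4 + 9*5 + 3*4 + 14*10 + 6*7
UFP = 32 + 45 + 12 + 140 + 42
UFP = 271

271


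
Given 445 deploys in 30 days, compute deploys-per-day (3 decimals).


Formula: deployments per day = releases / days
= 445 / 30
= 14.833 deploys/day
(equivalently, 103.83 deploys/week)

14.833 deploys/day


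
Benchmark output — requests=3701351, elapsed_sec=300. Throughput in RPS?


Formula: throughput = requests / seconds
throughput = 3701351 / 300
throughput = 12337.84 requests/second

12337.84 requests/second


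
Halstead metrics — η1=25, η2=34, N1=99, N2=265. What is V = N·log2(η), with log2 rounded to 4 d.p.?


Formula: V = N * log2(η), where N = N1 + N2 and η = η1 + η2
η = 25 + 34 = 59
N = 99 + 265 = 364
log2(59) ≈ 5.8826
V = 364 * 5.8826 = 2141.27

2141.27


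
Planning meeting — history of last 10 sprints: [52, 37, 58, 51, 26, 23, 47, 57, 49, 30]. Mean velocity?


Formula: Avg velocity = Total points / Number of sprints
Points: [52, 37, 58, 51, 26, 23, 47, 57, 49, 30]
Sum = 52 + 37 + 58 + 51 + 26 + 23 + 47 + 57 + 49 + 30 = 430
Avg velocity = 430 / 10 = 43.0 points/sprint

43.0 points/sprint


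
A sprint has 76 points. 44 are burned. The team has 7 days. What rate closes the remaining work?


Formula: Required rate = Remaining points / Days left
Remaining = 76 - 44 = 32 points
Required rate = 32 / 7 = 4.57 points/day

4.57 points/day


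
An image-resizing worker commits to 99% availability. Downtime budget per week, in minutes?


Formula: allowed downtime = period * (100 - SLA) / 100
Period (week) = 10080 minutes
Unavailability fraction = (100 - 99.0) / 100
Allowed downtime = 10080 * (100 - 99.0) / 100
Allowed downtime = 100.8 minutes

100.8 minutes


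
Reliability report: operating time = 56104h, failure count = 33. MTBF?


Formula: MTBF = Total operating time / Number of failures
MTBF = 56104 / 33
MTBF = 1700.12 hours

1700.12 hours


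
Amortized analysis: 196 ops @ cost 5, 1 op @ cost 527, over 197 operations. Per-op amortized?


Formula: Amortized cost = Total cost / Operations
Total cost = (196 * 5) + (1 * 527)
Total cost = 980 + 527 = 1507
Amortized = 1507 / 197 = 7.6497

7.6497


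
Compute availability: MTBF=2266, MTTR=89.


Availability = MTBF / (MTBF + MTTR)
Availability = 2266 / (2266 + 89)
Availability = 2266 / 2355
Availability = 96.2208%

96.2208%


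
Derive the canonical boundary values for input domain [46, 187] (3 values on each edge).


Range: [46, 187]
Boundaries: just below min, min, min+1, max-1, max, just above max
Values: [45, 46, 47, 186, 187, 188]

[45, 46, 47, 186, 187, 188]


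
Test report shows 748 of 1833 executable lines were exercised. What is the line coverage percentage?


Coverage = covered / total * 100
Coverage = 748 / 1833 * 100
Coverage = 40.81%

40.81%


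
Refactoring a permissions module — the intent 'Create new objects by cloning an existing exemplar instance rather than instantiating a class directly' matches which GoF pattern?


This matches the Prototype pattern

Prototype


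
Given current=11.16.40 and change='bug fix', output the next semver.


Current: 11.16.40
Change category: 'bug fix' → patch bump
SemVer rule: patch bump → increment PATCH (MAJOR and MINOR unchanged)
New: 11.16.41

11.16.41


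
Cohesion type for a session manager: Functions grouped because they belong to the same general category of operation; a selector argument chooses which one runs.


Reasoning: Grouped by category of activity, not by data or sequence
Type: Logical cohesion

Logical cohesion


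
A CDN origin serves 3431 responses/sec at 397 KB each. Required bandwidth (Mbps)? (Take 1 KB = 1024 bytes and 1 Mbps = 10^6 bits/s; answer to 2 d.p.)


Formula: Mbps = payload_bytes * RPS * 8 / 1e6
Payload per request = 397 KB = 397 * 1024 = 406528 bytes
Total bytes/sec = 406528 * 3431 = 1394797568
Total bits/sec = 1394797568 * 8 = 11158380544
Mbps = 11158380544 / 1e6 = 11158.38

11158.38 Mbps


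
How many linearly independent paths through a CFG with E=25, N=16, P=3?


Formula: V(G) = E - N + 2P
V(G) = 25 - 16 + 2*3
V(G) = 9 + 6
V(G) = 15

15


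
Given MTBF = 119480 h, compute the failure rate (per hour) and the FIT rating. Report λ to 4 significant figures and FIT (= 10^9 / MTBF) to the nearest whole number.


Formula: λ = 1 / MTBF; FIT = λ × 1e9 = 1e9 / MTBF
λ = 1 / 119480 ≈ 8.370e-06 failures/hour
FIT = 1e9 / 119480 ≈ 8370 failures per 1e9 hours (nearest whole number)

λ = 8.370e-06 /h, FIT = 8370


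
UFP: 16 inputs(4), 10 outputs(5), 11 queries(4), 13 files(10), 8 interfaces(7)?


UFP = EI*4 + EO*5 + EQ*4 + ILF*10 + EIF*7
UFP = 16*4 + 10*5 + 11*4 + 13*10 + 8*7
UFP = 64 + 50 + 44 + 130 + 56
UFP = 344

344


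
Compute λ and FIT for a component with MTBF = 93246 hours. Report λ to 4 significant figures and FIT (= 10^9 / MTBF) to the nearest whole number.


Formula: λ = 1 / MTBF; FIT = λ × 1e9 = 1e9 / MTBF
λ = 1 / 93246 ≈ 1.072e-05 failures/hour
FIT = 1e9 / 93246 ≈ 10724 failures per 1e9 hours (nearest whole number)

λ = 1.072e-05 /h, FIT = 10724


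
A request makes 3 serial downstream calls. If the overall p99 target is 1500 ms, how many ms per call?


Formula: per_stage = total_budget / stages
per_stage = 1500 / 3
per_stage = 500.0 ms

500.0 ms


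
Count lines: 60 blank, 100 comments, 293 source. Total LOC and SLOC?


Total LOC = blank + comment + code
Total LOC = 60 + 100 + 293 = 453
SLOC (source only) = code = 293

Total LOC: 453, SLOC: 293


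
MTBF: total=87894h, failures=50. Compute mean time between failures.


Formula: MTBF = Total operating time / Number of failures
MTBF = 87894 / 50
MTBF = 1757.88 hours

1757.88 hours


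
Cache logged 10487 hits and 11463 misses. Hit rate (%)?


Formula: hit rate = hits / (hits + misses) * 100
hit rate = 10487 / (10487 + 11463) * 100
hit rate = 10487 / 21950 * 100
hit rate = 47.78%

47.78%


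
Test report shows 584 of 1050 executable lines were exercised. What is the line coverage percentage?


Coverage = covered / total * 100
Coverage = 584 / 1050 * 100
Coverage = 55.62%

55.62%


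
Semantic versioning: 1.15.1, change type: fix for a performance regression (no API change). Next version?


Current: 1.15.1
Change category: 'fix for a performance regression (no API change)' → patch bump
SemVer rule: patch bump → increment PATCH (MAJOR and MINOR unchanged)
New: 1.15.2

1.15.2


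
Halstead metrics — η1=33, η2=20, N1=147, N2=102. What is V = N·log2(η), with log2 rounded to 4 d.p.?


Formula: V = N * log2(η), where N = N1 + N2 and η = η1 + η2
η = 33 + 20 = 53
N = 147 + 102 = 249
log2(53) ≈ 5.7279
V = 249 * 5.7279 = 1426.25

1426.25


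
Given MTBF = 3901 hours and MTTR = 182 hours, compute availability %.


Availability = MTBF / (MTBF + MTTR)
Availability = 3901 / (3901 + 182)
Availability = 3901 / 4083
Availability = 95.5425%

95.5425%


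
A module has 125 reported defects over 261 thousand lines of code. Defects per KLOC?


Defect density = defects / KLOC
Defect density = 125 / 261
Defect density = 0.479 defects/KLOC

0.479 defects/KLOC


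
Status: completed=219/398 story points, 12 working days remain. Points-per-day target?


Formula: Required rate = Remaining points / Days left
Remaining = 398 - 219 = 179 points
Required rate = 179 / 12 = 14.92 points/day

14.92 points/day


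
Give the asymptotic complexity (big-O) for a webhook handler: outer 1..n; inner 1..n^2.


Reasoning: n times n^2
Complexity: O(n^3)

O(n^3)


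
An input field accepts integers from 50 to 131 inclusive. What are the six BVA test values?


Range: [50, 131]
Boundaries: just below min, min, min+1, max-1, max, just above max
Values: [49, 50, 51, 130, 131, 132]

[49, 50, 51, 130, 131, 132]


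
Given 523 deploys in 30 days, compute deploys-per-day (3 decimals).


Formula: deployments per day = releases / days
= 523 / 30
= 17.433 deploys/day
(equivalently, 122.03 deploys/week)

17.433 deploys/day


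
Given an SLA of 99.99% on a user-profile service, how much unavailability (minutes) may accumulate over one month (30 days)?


Formula: allowed downtime = period * (100 - SLA) / 100
Period (month (30 days)) = 43200 minutes
Unavailability fraction = (100 - 99.99) / 100
Allowed downtime = 43200 * (100 - 99.99) / 100
Allowed downtime = 4.32 minutes

4.32 minutes


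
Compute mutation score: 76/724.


Mutation score = killed / total * 100
Mutation score = 76 / 724 * 100
Mutation score = 10.5%

10.5%


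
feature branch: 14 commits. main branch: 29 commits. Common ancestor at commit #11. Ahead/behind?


Common ancestor: commit #11
feature commits after divergence: 14 - 11 = 3
main commits after divergence: 29 - 11 = 18
feature is 3 commits ahead of main
main is 18 commits ahead of feature

feature ahead: 3, main ahead: 18


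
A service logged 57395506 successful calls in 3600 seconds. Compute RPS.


Formula: throughput = requests / seconds
throughput = 57395506 / 3600
throughput = 15943.2 requests/second

15943.2 requests/second


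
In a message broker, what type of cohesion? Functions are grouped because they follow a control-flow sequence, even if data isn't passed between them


Reasoning: Grouped by order of execution within a routine, not by data flow
Type: Procedural cohesion

Procedural cohesion


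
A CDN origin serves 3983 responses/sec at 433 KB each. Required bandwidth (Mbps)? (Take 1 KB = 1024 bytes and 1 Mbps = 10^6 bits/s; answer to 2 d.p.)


Formula: Mbps = payload_bytes * RPS * 8 / 1e6
Payload per request = 433 KB = 433 * 1024 = 443392 bytes
Total bytes/sec = 443392 * 3983 = 1766030336
Total bits/sec = 1766030336 * 8 = 14128242688
Mbps = 14128242688 / 1e6 = 14128.24

14128.24 Mbps


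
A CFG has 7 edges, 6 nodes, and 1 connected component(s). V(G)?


Formula: V(G) = E - N + 2P
V(G) = 7 - 6 + 2*1
V(G) = 1 + 2
V(G) = 3

3


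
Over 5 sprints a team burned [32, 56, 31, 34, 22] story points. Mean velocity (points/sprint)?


Formula: Avg velocity = Total points / Number of sprints
Points: [32, 56, 31, 34, 22]
Sum = 32 + 56 + 31 + 34 + 22 = 175
Avg velocity = 175 / 5 = 35.0 points/sprint

35.0 points/sprint


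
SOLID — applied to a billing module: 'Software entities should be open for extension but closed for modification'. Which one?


This describes the Open/Closed Principle (OCP)

Open/Closed Principle (OCP)


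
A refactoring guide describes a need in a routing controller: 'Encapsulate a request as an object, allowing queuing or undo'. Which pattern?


This matches the Command pattern

Command


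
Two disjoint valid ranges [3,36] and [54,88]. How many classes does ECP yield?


Valid ranges: [3,36] and [54,88]
Class 1: x < 3 — invalid
Class 2: 3 ≤ x ≤ 36 — valid
Class 3: 36 < x < 54 — invalid (gap between ranges)
Class 4: 54 ≤ x ≤ 88 — valid
Class 5: x > 88 — invalid
Total equivalence classes: 5

5 equivalence classes
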